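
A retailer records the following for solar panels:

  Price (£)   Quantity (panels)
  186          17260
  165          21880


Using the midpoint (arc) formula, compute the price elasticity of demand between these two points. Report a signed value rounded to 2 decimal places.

%ΔQ = (21880 − 17260) / [(17260 + 21880)/2] = 4620/19570 = 0.236075…
%ΔP = (165 − 186) / [(186 + 165)/2] = -21/175.5 = -0.119658…
Arc Ed = %ΔQ / %ΔP = (4620/19570) / (-21/175.5) = -1.9729…

-1.97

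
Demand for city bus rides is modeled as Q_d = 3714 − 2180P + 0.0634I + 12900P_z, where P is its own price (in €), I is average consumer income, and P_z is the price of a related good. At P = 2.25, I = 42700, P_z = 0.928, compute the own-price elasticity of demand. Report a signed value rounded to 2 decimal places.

At the given values, Q_d = 3714 − 2180(2.25) + 0.0634(42700) + 12900(0.928) = 13487.38.
∂Q_d/∂P = −2180.
E = (-2180) × (2.25/13487.38) = -0.3636…

-0.36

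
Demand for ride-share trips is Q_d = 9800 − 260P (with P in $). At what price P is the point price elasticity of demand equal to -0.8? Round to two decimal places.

16.75

Ed = −260P/(9800 − 260P). Set this equal to -0.8:
260P = 0.8·(9800 − 260P) ⇒ 260P(1 + 0.8) = 0.8·9800
P = 0.8·9800 / (260·1.8) = 16.7521…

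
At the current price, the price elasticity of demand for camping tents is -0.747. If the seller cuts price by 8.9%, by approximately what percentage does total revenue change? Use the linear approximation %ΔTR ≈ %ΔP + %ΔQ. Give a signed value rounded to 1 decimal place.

%ΔQ ≈ Ed × %ΔP = (-0.747) × (-8.9%) = +6.6483%
%ΔTR ≈ %ΔP + %ΔQ = (-8.9%) + (+6.6483%) = -2.2517%

-2.3%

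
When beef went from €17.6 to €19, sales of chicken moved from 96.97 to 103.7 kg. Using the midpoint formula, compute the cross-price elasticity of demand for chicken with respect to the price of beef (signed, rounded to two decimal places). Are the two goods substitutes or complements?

0.88; substitutes

%ΔQ_{chicken} = (103.7 − 96.97)/avg = 6.73/100.335 = 0.067075…
%ΔP_{beef} = (19 − 17.6)/avg = 1.4/18.3 = 0.076502…
E_cross = (6.73/100.335) / (1.4/18.3) = 0.8767…
E_cross > 0 ⇒ the goods are substitutes.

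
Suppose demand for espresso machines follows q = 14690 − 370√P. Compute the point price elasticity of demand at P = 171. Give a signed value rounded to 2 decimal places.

dq/dP = −370/(2√P) = -14.1473. At P = 171, q = 9851.62.
Ed = (dq/dP)·(P/q) = (-14.1473) × (171/9851.62) = -0.2455…

-0.25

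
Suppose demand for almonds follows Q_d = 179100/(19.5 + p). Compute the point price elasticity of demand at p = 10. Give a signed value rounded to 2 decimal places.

dQ_d/dp = −179100/(19.5 + p)² = -205.803. At p = 10, Q_d = 6071.19.
Ed = (dQ_d/dp)·(p/Q_d) = (-205.803) × (10/6071.19) = -0.3389…

-0.34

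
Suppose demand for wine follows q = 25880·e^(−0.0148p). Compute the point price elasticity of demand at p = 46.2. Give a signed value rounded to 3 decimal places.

dq/dp = −0.0148·q = -193.318. At p = 46.2, q = 13062.
Ed = (dq/dp)·(p/q) = (-193.318) × (46.2/13062) = -0.68376

-0.684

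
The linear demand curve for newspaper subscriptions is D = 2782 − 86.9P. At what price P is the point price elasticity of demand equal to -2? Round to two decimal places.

21.34

Ed = −86.9P/(2782 − 86.9P). Set this equal to -2:
86.9P = 2·(2782 − 86.9P) ⇒ 86.9P(1 + 2) = 2·2782
P = 2·2782 / (86.9·3) = 21.3425…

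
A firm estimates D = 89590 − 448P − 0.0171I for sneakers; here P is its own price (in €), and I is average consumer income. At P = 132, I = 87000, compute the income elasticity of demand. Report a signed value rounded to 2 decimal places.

-0.05

At the given values, D = 89590 − 448(132) − 0.0171(87000) = 28966.3.
∂D/∂I = -0.0171.
E = (-0.0171) × (87000/28966.3) = -0.0513…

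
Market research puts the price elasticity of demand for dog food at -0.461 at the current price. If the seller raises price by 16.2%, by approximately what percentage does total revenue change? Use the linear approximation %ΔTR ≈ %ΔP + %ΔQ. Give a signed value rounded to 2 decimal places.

+8.73%

%ΔQ ≈ Ed × %ΔP = (-0.461) × (+16.2%) = -7.4682%
%ΔTR ≈ %ΔP + %ΔQ = (+16.2%) + (-7.4682%) = +8.7318%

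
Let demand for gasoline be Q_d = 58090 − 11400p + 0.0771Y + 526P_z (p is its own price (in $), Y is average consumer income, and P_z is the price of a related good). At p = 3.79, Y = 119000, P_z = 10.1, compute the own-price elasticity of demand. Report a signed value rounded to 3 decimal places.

At the given values, Q_d = 58090 − 11400(3.79) + 0.0771(119000) + 526(10.1) = 29371.5.
∂Q_d/∂p = −11400.
E = (-11400) × (3.79/29371.5) = -1.47101…

-1.471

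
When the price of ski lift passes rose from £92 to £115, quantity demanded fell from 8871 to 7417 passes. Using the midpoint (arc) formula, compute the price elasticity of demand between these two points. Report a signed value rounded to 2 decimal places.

-0.80

%ΔQ = (7417 − 8871) / [(8871 + 7417)/2] = -1454/8144 = -0.178536…
%ΔP = (115 − 92) / [(92 + 115)/2] = 23/103.5 = 0.222222…
Arc Ed = %ΔQ / %ΔP = (-1454/8144) / (23/103.5) = -0.8034…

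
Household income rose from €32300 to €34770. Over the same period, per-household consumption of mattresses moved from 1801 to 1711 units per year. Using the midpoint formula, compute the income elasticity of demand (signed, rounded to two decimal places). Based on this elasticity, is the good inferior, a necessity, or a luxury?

%ΔQ = (1711 − 1801)/[( 1801 + 1711)/2] = -90/1756 = -0.051252…
%ΔIncome = (34770 − 32300)/[( 32300 + 34770)/2] = 2470/33535 = 0.073654…
E_income = (-90/1756) / (2470/33535) = -0.6958…
E_income < 0 ⇒ inferior good.

-0.70; inferior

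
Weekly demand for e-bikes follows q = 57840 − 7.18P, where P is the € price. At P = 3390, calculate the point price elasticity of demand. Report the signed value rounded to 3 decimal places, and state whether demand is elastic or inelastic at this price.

dq/dP = −7.18. At P = 3390, q = 57840 − 7.18(3390) = 33499.8.
Ed = (dq/dP)·(P/q) = −7.18 × (3390/33499.8) = -0.72657…
|Ed| = 0.727 < 1, so demand is inelastic.

-0.727; inelastic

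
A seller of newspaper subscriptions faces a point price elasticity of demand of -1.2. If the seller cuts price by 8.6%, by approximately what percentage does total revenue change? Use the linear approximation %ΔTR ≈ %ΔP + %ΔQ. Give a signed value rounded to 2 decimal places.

+1.72%

%ΔQ ≈ Ed × %ΔP = (-1.2) × (-8.6%) = +10.3200%
%ΔTR ≈ %ΔP + %ΔQ = (-8.6%) + (+10.3200%) = +1.7200%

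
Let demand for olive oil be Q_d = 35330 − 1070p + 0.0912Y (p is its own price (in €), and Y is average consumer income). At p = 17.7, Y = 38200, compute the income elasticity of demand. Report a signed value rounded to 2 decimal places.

At the given values, Q_d = 35330 − 1070(17.7) + 0.0912(38200) = 19874.84.
∂Q_d/∂Y = 0.0912.
E = (0.0912) × (38200/19874.84) = 0.1752…

0.18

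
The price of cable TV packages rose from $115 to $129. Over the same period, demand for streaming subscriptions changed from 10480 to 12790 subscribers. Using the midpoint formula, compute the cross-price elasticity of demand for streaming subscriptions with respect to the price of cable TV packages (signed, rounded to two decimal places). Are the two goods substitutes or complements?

1.73; substitutes

%ΔQ_{streaming subscriptions} = (12790 − 10480)/avg = 2310/11635 = 0.198538…
%ΔP_{cable TV packages} = (129 − 115)/avg = 14/122 = 0.114754…
E_cross = (2310/11635) / (14/122) = 1.7301…
E_cross > 0 ⇒ the goods are substitutes.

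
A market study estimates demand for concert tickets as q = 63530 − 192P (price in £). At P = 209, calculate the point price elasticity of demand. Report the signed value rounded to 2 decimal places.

-1.71

dq/dP = −192. At P = 209, q = 63530 − 192(209) = 23402.
Ed = (dq/dP)·(P/q) = −192 × (209/23402) = -1.7147…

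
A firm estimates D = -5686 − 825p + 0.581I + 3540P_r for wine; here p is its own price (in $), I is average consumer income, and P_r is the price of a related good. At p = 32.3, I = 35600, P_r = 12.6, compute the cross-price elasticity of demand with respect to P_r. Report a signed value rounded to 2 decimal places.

At the given values, D = -5686 − 825(32.3) + 0.581(35600) + 3540(12.6) = 32954.1.
∂D/∂P_r = 3540.
E = (3540) × (12.6/32954.1) = 1.3535…

1.35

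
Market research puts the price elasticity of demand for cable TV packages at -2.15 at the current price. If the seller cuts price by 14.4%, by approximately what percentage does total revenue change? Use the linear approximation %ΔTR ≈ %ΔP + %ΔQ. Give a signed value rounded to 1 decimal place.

%ΔQ ≈ Ed × %ΔP = (-2.15) × (-14.4%) = +30.9600%
%ΔTR ≈ %ΔP + %ΔQ = (-14.4%) + (+30.9600%) = +16.5600%

+16.6%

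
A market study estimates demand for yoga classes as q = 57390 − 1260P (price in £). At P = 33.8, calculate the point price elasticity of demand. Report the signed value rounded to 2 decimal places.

-2.88

dq/dP = −1260. At P = 33.8, q = 57390 − 1260(33.8) = 14802.
Ed = (dq/dP)·(P/q) = −1260 × (33.8/14802) = -2.8771…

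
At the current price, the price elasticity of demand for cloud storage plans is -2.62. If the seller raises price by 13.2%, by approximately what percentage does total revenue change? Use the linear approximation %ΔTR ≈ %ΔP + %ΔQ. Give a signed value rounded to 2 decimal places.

%ΔQ ≈ Ed × %ΔP = (-2.62) × (+13.2%) = -34.5840%
%ΔTR ≈ %ΔP + %ΔQ = (+13.2%) + (-34.5840%) = -21.3840%

-21.38%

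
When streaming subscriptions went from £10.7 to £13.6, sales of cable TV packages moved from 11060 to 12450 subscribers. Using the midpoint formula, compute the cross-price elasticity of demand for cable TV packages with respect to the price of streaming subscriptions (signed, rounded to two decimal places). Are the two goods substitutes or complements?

%ΔQ_{cable TV packages} = (12450 − 11060)/avg = 1390/11755 = 0.118247…
%ΔP_{streaming subscriptions} = (13.6 − 10.7)/avg = 2.9/12.15 = 0.238683…
E_cross = (1390/11755) / (2.9/12.15) = 0.4954…
E_cross > 0 ⇒ the goods are substitutes.

0.50; substitutes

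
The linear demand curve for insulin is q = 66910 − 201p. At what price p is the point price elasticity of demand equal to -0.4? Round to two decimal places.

95.11

Ed = −201p/(66910 − 201p). Set this equal to -0.4:
201p = 0.4·(66910 − 201p) ⇒ 201p(1 + 0.4) = 0.4·66910
p = 0.4·66910 / (201·1.4) = 95.1101…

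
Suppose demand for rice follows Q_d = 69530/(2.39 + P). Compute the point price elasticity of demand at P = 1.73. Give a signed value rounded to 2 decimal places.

dQ_d/dP = −69530/(2.39 + P)² = -4096.17. At P = 1.73, Q_d = 16876.2.
Ed = (dQ_d/dP)·(P/Q_d) = (-4096.17) × (1.73/16876.2) = -0.4199…

-0.42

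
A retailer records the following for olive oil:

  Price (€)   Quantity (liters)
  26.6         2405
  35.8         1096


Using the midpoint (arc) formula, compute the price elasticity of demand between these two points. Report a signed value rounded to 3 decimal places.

%ΔQ = (1096 − 2405) / [(2405 + 1096)/2] = -1309/1750.5 = -0.747786…
%ΔP = (35.8 − 26.6) / [(26.6 + 35.8)/2] = 9.2/31.2 = 0.294871…
Arc Ed = %ΔQ / %ΔP = (-1309/1750.5) / (9.2/31.2) = -2.53597…

-2.536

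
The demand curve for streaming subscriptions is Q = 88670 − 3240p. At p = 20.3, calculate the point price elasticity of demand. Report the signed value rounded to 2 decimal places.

dQ/dp = −3240. At p = 20.3, Q = 88670 − 3240(20.3) = 22898.
Ed = (dQ/dp)·(p/Q) = −3240 × (20.3/22898) = -2.8723…

-2.87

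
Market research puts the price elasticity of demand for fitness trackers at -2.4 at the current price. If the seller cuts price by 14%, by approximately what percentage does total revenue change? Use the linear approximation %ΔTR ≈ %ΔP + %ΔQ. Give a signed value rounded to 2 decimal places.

+19.60%

%ΔQ ≈ Ed × %ΔP = (-2.4) × (-14%) = +33.6000%
%ΔTR ≈ %ΔP + %ΔQ = (-14%) + (+33.6000%) = +19.6000%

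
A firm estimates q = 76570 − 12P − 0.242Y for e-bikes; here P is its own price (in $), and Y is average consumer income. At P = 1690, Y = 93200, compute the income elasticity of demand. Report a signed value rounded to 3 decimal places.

At the given values, q = 76570 − 12(1690) − 0.242(93200) = 33735.6.
∂q/∂Y = -0.242.
E = (-0.242) × (93200/33735.6) = -0.66856…

-0.669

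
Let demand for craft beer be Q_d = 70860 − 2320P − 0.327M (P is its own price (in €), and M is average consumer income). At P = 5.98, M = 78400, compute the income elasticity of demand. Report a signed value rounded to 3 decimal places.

-0.818

At the given values, Q_d = 70860 − 2320(5.98) − 0.327(78400) = 31349.6.
∂Q_d/∂M = -0.327.
E = (-0.327) × (78400/31349.6) = -0.81777…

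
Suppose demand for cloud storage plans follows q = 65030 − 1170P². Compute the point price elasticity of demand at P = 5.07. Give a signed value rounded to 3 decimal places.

-1.721

dq/dP = −2·1170·P = -11863.8. At P = 5.07, q = 34955.267.
Ed = (dq/dP)·(P/q) = (-11863.8) × (5.07/34955.267) = -1.72075…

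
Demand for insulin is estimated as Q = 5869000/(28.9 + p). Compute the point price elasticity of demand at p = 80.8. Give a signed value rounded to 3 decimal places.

dQ/dp = −5869000/(28.9 + p)² = -487.698. At p = 80.8, Q = 53500.5.
Ed = (dQ/dp)·(p/Q) = (-487.698) × (80.8/53500.5) = -0.73655…

-0.737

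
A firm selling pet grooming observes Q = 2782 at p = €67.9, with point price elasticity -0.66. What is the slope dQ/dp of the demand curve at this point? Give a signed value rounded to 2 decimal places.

Ed = (dQ/dp)·(p/Q) ⇒ dQ/dp = Ed·Q/p = (-0.66)·2782/67.9 = -27.0415…

-27.04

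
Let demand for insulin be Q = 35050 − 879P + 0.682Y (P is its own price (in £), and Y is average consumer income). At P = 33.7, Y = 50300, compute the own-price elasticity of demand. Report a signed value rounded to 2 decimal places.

At the given values, Q = 35050 − 879(33.7) + 0.682(50300) = 39732.3.
∂Q/∂P = −879.
E = (-879) × (33.7/39732.3) = -0.7455…

-0.75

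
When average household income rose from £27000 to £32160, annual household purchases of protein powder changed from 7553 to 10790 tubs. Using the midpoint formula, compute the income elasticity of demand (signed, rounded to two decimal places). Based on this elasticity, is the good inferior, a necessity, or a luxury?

%ΔQ = (10790 − 7553)/[( 7553 + 10790)/2] = 3237/9171.5 = 0.352941…
%ΔIncome = (32160 − 27000)/[( 27000 + 32160)/2] = 5160/29580 = 0.174442…
E_income = (3237/9171.5) / (5160/29580) = 2.0232…
E_income > 1 ⇒ normal good, luxury.

2.02; luxury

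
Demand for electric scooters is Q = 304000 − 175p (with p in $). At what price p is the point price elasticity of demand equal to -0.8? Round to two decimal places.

772.06

Ed = −175p/(304000 − 175p). Set this equal to -0.8:
175p = 0.8·(304000 − 175p) ⇒ 175p(1 + 0.8) = 0.8·304000
p = 0.8·304000 / (175·1.8) = 772.0634…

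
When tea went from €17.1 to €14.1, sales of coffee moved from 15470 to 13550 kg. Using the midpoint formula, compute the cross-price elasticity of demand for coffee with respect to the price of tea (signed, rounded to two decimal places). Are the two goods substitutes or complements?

%ΔQ_{coffee} = (13550 − 15470)/avg = -1920/14510 = -0.132322…
%ΔP_{tea} = (14.1 − 17.1)/avg = -3/15.6 = -0.192307…
E_cross = (-1920/14510) / (-3/15.6) = 0.6880…
E_cross > 0 ⇒ the goods are substitutes.

0.69; substitutes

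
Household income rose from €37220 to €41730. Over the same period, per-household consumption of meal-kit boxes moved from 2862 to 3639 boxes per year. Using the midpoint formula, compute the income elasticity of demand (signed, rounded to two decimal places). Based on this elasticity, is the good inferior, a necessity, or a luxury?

%ΔQ = (3639 − 2862)/[( 2862 + 3639)/2] = 777/3250.5 = 0.239040…
%ΔIncome = (41730 − 37220)/[( 37220 + 41730)/2] = 4510/39475 = 0.114249…
E_income = (777/3250.5) / (4510/39475) = 2.0922…
E_income > 1 ⇒ normal good, luxury.

2.09; luxury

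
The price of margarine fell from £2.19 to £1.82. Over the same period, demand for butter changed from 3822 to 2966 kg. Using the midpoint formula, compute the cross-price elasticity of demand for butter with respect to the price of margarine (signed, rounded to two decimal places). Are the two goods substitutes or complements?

1.37; substitutes

%ΔQ_{butter} = (2966 − 3822)/avg = -856/3394 = -0.252209…
%ΔP_{margarine} = (1.82 − 2.19)/avg = -0.37/2.005 = -0.184538…
E_cross = (-856/3394) / (-0.37/2.005) = 1.3667…
E_cross > 0 ⇒ the goods are substitutes.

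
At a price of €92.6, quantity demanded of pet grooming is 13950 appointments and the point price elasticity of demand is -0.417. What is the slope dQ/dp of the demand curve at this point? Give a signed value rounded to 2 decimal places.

Ed = (dQ/dp)·(p/Q) ⇒ dQ/dp = Ed·Q/p = (-0.417)·13950/92.6 = -62.8201…

-62.82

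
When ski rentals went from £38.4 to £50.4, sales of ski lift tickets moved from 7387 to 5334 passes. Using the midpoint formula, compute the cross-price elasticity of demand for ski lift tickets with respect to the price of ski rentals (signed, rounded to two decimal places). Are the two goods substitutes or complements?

%ΔQ_{ski lift tickets} = (5334 − 7387)/avg = -2053/6360.5 = -0.322773…
%ΔP_{ski rentals} = (50.4 − 38.4)/avg = 12/44.4 = 0.270270…
E_cross = (-2053/6360.5) / (12/44.4) = -1.1942…
E_cross < 0 ⇒ the goods are complements.

-1.19; complements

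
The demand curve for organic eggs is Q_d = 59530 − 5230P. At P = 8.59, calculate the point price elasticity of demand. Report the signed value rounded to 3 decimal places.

dQ_d/dP = −5230. At P = 8.59, Q_d = 59530 − 5230(8.59) = 14604.3.
Ed = (dQ_d/dP)·(P/Q_d) = −5230 × (8.59/14604.3) = -3.07619…

-3.076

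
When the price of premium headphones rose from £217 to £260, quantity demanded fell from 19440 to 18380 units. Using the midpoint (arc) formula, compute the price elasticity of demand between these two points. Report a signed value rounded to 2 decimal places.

-0.31

%ΔQ = (18380 − 19440) / [(19440 + 18380)/2] = -1060/18910 = -0.056054…
%ΔP = (260 − 217) / [(217 + 260)/2] = 43/238.5 = 0.180293…
Arc Ed = %ΔQ / %ΔP = (-1060/18910) / (43/238.5) = -0.3109…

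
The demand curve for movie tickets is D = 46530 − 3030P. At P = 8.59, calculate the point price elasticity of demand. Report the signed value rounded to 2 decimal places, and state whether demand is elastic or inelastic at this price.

-1.27; elastic

dD/dP = −3030. At P = 8.59, D = 46530 − 3030(8.59) = 20502.3.
Ed = (dD/dP)·(P/D) = −3030 × (8.59/20502.3) = -1.2695…
|Ed| = 1.27 > 1, so demand is elastic.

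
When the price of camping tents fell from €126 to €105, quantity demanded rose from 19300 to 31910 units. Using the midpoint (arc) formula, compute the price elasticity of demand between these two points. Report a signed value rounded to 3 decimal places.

%ΔQ = (31910 − 19300) / [(19300 + 31910)/2] = 12610/25605 = 0.492481…
%ΔP = (105 − 126) / [(126 + 105)/2] = -21/115.5 = -0.181818…
Arc Ed = %ΔQ / %ΔP = (12610/25605) / (-21/115.5) = -2.70865…

-2.709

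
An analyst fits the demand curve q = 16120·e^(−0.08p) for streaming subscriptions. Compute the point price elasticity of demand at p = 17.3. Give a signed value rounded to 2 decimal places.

-1.38

dq/dp = −0.08·q = -323.141. At p = 17.3, q = 4039.26.
Ed = (dq/dp)·(p/q) = (-323.141) × (17.3/4039.26) = -1.384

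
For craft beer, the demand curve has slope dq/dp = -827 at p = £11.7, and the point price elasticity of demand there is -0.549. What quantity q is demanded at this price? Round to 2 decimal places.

Ed = (dq/dp)·(p/q) ⇒ q = (dq/dp)·p/Ed = (-827)·11.7/(-0.549) = 17624.5901…

17624.59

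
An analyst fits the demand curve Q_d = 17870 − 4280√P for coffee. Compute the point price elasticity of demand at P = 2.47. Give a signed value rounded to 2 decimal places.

dQ_d/dP = −4280/(2√P) = -1361.65. At P = 2.47, Q_d = 11143.5.
Ed = (dQ_d/dP)·(P/Q_d) = (-1361.65) × (2.47/11143.5) = -0.3018…

-0.30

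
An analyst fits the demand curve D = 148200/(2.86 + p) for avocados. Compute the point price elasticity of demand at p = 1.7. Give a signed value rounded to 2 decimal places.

dD/dp = −148200/(2.86 + p)² = -7127.19. At p = 1.7, D = 32500.
Ed = (dD/dp)·(p/D) = (-7127.19) × (1.7/32500) = -0.3728…

-0.37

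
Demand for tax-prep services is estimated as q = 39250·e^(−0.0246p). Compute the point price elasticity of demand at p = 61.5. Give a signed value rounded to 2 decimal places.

dq/dp = −0.0246·q = -212.682. At p = 61.5, q = 8645.61.
Ed = (dq/dp)·(p/q) = (-212.682) × (61.5/8645.61) = -1.5129

-1.51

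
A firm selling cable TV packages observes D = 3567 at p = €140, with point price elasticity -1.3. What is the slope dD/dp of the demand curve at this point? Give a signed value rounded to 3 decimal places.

Ed = (dD/dp)·(p/D) ⇒ dD/dp = Ed·D/p = (-1.3)·3567/140 = -33.12214…

-33.122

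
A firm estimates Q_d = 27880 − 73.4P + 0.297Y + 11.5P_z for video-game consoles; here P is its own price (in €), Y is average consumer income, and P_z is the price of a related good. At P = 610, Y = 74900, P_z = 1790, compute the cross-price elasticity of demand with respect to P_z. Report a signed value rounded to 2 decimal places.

0.79

At the given values, Q_d = 27880 − 73.4(610) + 0.297(74900) + 11.5(1790) = 25936.3.
∂Q_d/∂P_z = 11.5.
E = (11.5) × (1790/25936.3) = 0.7936…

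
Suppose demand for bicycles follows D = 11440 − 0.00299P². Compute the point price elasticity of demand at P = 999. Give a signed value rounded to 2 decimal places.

-0.71

dD/dP = −2·0.00299·P = -5.97402. At P = 999, D = 8455.97701.
Ed = (dD/dP)·(P/D) = (-5.97402) × (999/8455.97701) = -0.7057…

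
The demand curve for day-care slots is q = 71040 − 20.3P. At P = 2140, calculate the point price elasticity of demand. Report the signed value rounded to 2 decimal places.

-1.57

dq/dP = −20.3. At P = 2140, q = 71040 − 20.3(2140) = 27598.
Ed = (dq/dP)·(P/q) = −20.3 × (2140/27598) = -1.5740…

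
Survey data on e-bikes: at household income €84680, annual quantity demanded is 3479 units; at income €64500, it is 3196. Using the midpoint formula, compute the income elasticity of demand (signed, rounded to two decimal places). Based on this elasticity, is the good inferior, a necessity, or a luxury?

%ΔQ = (3196 − 3479)/[( 3479 + 3196)/2] = -283/3337.5 = -0.084794…
%ΔIncome = (64500 − 84680)/[( 84680 + 64500)/2] = -20180/74590 = -0.270545…
E_income = (-283/3337.5) / (-20180/74590) = 0.3134…
0 < E_income < 1 ⇒ normal good, necessity.

0.31; necessity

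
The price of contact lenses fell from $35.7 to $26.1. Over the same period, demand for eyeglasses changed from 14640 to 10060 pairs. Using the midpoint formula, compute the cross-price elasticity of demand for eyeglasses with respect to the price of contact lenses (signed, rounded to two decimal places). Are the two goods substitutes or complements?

%ΔQ_{eyeglasses} = (10060 − 14640)/avg = -4580/12350 = -0.370850…
%ΔP_{contact lenses} = (26.1 − 35.7)/avg = -9.6/30.9 = -0.310679…
E_cross = (-4580/12350) / (-9.6/30.9) = 1.1936…
E_cross > 0 ⇒ the goods are substitutes.

1.19; substitutes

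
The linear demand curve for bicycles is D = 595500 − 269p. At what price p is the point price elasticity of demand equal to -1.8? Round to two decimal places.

1423.13

Ed = −269p/(595500 − 269p). Set this equal to -1.8:
269p = 1.8·(595500 − 269p) ⇒ 269p(1 + 1.8) = 1.8·595500
p = 1.8·595500 / (269·2.8) = 1423.1279…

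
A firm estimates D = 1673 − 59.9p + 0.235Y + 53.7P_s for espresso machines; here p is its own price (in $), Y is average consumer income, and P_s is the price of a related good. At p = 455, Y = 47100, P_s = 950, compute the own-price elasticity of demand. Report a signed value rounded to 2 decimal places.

-0.75

At the given values, D = 1673 − 59.9(455) + 0.235(47100) + 53.7(950) = 36502.
∂D/∂p = −59.9.
E = (-59.9) × (455/36502) = -0.7466…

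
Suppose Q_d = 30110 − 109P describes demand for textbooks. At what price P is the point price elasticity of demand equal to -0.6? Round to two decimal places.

Ed = −109P/(30110 − 109P). Set this equal to -0.6:
109P = 0.6·(30110 − 109P) ⇒ 109P(1 + 0.6) = 0.6·30110
P = 0.6·30110 / (109·1.6) = 103.5894…

103.59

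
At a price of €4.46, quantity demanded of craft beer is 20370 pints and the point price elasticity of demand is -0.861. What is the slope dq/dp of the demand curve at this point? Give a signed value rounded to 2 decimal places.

-3932.41

Ed = (dq/dp)·(p/q) ⇒ dq/dp = Ed·q/p = (-0.861)·20370/4.46 = -3932.4147…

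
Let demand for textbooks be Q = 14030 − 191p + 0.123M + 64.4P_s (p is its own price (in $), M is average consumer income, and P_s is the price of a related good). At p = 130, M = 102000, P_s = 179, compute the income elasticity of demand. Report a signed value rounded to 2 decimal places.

At the given values, Q = 14030 − 191(130) + 0.123(102000) + 64.4(179) = 13273.6.
∂Q/∂M = 0.123.
E = (0.123) × (102000/13273.6) = 0.9451…

0.95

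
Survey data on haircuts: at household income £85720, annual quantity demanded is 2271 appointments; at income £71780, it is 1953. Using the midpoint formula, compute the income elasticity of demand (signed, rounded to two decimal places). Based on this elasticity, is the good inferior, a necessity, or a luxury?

0.85; necessity

%ΔQ = (1953 − 2271)/[( 2271 + 1953)/2] = -318/2112 = -0.150568…
%ΔIncome = (71780 − 85720)/[( 85720 + 71780)/2] = -13940/78750 = -0.177015…
E_income = (-318/2112) / (-13940/78750) = 0.8505…
0 < E_income < 1 ⇒ normal good, necessity.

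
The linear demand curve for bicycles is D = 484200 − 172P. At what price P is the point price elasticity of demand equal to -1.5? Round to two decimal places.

Ed = −172P/(484200 − 172P). Set this equal to -1.5:
172P = 1.5·(484200 − 172P) ⇒ 172P(1 + 1.5) = 1.5·484200
P = 1.5·484200 / (172·2.5) = 1689.0697…

1689.07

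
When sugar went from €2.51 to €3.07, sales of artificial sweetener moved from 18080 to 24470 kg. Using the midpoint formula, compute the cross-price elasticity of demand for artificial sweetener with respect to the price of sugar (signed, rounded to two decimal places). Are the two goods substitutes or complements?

1.50; substitutes

%ΔQ_{artificial sweetener} = (24470 − 18080)/avg = 6390/21275 = 0.300352…
%ΔP_{sugar} = (3.07 − 2.51)/avg = 0.56/2.79 = 0.200716…
E_cross = (6390/21275) / (0.56/2.79) = 1.4963…
E_cross > 0 ⇒ the goods are substitutes.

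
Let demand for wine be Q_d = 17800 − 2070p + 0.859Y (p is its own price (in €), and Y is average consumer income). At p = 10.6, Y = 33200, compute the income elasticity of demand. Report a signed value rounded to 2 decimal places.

1.17

At the given values, Q_d = 17800 − 2070(10.6) + 0.859(33200) = 24376.8.
∂Q_d/∂Y = 0.859.
E = (0.859) × (33200/24376.8) = 1.1699…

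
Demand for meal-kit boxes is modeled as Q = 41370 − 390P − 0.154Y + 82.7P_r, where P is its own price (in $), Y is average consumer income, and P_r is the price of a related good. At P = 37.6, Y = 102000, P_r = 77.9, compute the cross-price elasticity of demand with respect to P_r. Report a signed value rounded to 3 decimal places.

0.369

At the given values, Q = 41370 − 390(37.6) − 0.154(102000) + 82.7(77.9) = 17440.33.
∂Q/∂P_r = 82.7.
E = (82.7) × (77.9/17440.33) = 0.36939…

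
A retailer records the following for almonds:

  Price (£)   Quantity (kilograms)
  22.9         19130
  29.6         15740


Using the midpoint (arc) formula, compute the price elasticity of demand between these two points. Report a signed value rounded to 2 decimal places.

%ΔQ = (15740 − 19130) / [(19130 + 15740)/2] = -3390/17435 = -0.194436…
%ΔP = (29.6 − 22.9) / [(22.9 + 29.6)/2] = 6.7/26.25 = 0.255238…
Arc Ed = %ΔQ / %ΔP = (-3390/17435) / (6.7/26.25) = -0.7617…

-0.76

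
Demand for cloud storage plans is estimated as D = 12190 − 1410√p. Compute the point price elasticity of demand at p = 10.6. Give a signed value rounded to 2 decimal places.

-0.30

dD/dp = −1410/(2√p) = -216.539. At p = 10.6, D = 7599.37.
Ed = (dD/dp)·(p/D) = (-216.539) × (10.6/7599.37) = -0.3020…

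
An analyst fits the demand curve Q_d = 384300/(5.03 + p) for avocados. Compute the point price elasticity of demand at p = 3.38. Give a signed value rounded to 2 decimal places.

-0.40

dQ_d/dp = −384300/(5.03 + p)² = -5433.48. At p = 3.38, Q_d = 45695.6.
Ed = (dQ_d/dp)·(p/Q_d) = (-5433.48) × (3.38/45695.6) = -0.4019…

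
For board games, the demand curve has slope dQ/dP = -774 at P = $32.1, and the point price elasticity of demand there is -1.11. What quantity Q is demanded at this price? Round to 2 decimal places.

22383.24

Ed = (dQ/dP)·(P/Q) ⇒ Q = (dQ/dP)·P/Ed = (-774)·32.1/(-1.11) = 22383.2432…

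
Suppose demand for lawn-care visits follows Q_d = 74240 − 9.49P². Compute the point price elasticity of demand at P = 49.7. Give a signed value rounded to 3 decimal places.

-0.923

dQ_d/dP = −2·9.49·P = -943.306. At P = 49.7, Q_d = 50798.8459.
Ed = (dQ_d/dP)·(P/Q_d) = (-943.306) × (49.7/50798.8459) = -0.92290…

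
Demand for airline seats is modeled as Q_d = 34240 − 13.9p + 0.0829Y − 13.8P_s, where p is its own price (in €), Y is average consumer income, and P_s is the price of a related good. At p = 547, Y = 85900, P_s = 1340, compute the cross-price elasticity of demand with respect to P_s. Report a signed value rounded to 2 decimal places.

At the given values, Q_d = 34240 − 13.9(547) + 0.0829(85900) − 13.8(1340) = 15265.81.
∂Q_d/∂P_s = -13.8.
E = (-13.8) × (1340/15265.81) = -1.2113…

-1.21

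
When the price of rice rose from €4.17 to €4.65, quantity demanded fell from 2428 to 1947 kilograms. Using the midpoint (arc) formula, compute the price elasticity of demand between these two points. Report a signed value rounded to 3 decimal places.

-2.020

%ΔQ = (1947 − 2428) / [(2428 + 1947)/2] = -481/2187.5 = -0.219885…
%ΔP = (4.65 − 4.17) / [(4.17 + 4.65)/2] = 0.48/4.41 = 0.108843…
Arc Ed = %ΔQ / %ΔP = (-481/2187.5) / (0.48/4.41) = -2.0202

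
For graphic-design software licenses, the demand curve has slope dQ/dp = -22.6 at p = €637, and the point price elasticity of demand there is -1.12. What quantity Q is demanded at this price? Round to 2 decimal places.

Ed = (dQ/dp)·(p/Q) ⇒ Q = (dQ/dp)·p/Ed = (-22.6)·637/(-1.12) = 12853.75

12853.75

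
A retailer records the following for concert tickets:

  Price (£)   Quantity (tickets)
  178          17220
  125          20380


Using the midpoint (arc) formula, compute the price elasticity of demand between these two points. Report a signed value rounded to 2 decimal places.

%ΔQ = (20380 − 17220) / [(17220 + 20380)/2] = 3160/18800 = 0.168085…
%ΔP = (125 − 178) / [(178 + 125)/2] = -53/151.5 = -0.349834…
Arc Ed = %ΔQ / %ΔP = (3160/18800) / (-53/151.5) = -0.4804…

-0.48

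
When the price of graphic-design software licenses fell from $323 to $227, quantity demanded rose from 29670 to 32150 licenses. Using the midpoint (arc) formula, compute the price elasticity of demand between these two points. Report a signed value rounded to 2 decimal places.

%ΔQ = (32150 − 29670) / [(29670 + 32150)/2] = 2480/30910 = 0.080232…
%ΔP = (227 − 323) / [(323 + 227)/2] = -96/275 = -0.349090…
Arc Ed = %ΔQ / %ΔP = (2480/30910) / (-96/275) = -0.2298…

-0.23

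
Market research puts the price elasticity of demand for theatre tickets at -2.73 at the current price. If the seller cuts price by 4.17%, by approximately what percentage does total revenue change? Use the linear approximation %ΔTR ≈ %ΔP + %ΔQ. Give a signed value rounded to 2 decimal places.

%ΔQ ≈ Ed × %ΔP = (-2.73) × (-4.17%) = +11.3841%
%ΔTR ≈ %ΔP + %ΔQ = (-4.17%) + (+11.3841%) = +7.2141%

+7.21%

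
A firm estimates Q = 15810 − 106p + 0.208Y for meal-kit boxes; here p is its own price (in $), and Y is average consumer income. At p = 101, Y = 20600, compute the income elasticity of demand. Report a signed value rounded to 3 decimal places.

At the given values, Q = 15810 − 106(101) + 0.208(20600) = 9388.8.
∂Q/∂Y = 0.208.
E = (0.208) × (20600/9388.8) = 0.45637…

0.456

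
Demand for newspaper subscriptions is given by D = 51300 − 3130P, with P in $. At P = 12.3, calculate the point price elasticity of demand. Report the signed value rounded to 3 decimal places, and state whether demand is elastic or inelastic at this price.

-3.007; elastic

dD/dP = −3130. At P = 12.3, D = 51300 − 3130(12.3) = 12801.
Ed = (dD/dP)·(P/D) = −3130 × (12.3/12801) = -3.00749…
|Ed| = 3.007 > 1, so demand is elastic.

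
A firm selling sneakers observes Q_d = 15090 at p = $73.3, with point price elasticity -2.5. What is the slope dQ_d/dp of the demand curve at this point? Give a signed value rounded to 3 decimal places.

-514.666

Ed = (dQ_d/dp)·(p/Q_d) ⇒ dQ_d/dp = Ed·Q_d/p = (-2.5)·15090/73.3 = -514.66575…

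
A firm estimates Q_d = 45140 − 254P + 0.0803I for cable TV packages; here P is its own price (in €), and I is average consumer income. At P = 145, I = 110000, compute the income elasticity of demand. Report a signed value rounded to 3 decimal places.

At the given values, Q_d = 45140 − 254(145) + 0.0803(110000) = 17143.
∂Q_d/∂I = 0.0803.
E = (0.0803) × (110000/17143) = 0.51525…

0.515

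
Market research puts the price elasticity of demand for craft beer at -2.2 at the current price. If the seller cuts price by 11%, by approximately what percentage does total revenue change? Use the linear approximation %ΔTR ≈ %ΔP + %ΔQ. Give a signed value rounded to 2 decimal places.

+13.20%

%ΔQ ≈ Ed × %ΔP = (-2.2) × (-11%) = +24.2000%
%ΔTR ≈ %ΔP + %ΔQ = (-11%) + (+24.2000%) = +13.2000%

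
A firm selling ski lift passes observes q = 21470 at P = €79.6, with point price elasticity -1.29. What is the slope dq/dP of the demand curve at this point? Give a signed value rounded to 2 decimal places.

Ed = (dq/dP)·(P/q) ⇒ dq/dP = Ed·q/P = (-1.29)·21470/79.6 = -347.9434…

-347.94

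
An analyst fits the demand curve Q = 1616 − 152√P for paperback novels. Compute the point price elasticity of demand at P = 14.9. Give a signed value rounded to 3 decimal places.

dQ/dP = −152/(2√P) = -19.6889. At P = 14.9, Q = 1029.27.
Ed = (dQ/dP)·(P/Q) = (-19.6889) × (14.9/1029.27) = -0.28502…

-0.285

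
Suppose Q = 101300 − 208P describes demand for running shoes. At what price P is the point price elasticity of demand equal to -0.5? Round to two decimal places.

162.34

Ed = −208P/(101300 − 208P). Set this equal to -0.5:
208P = 0.5·(101300 − 208P) ⇒ 208P(1 + 0.5) = 0.5·101300
P = 0.5·101300 / (208·1.5) = 162.3397…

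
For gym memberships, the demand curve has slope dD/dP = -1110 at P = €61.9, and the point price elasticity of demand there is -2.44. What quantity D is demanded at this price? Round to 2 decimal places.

Ed = (dD/dP)·(P/D) ⇒ D = (dD/dP)·P/Ed = (-1110)·61.9/(-2.44) = 28159.4262…

28159.43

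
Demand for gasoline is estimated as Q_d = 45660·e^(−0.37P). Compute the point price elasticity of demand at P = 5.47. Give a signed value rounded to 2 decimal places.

-2.02

dQ_d/dP = −0.37·Q_d = -2232.38. At P = 5.47, Q_d = 6033.47.
Ed = (dQ_d/dP)·(P/Q_d) = (-2232.38) × (5.47/6033.47) = -2.0239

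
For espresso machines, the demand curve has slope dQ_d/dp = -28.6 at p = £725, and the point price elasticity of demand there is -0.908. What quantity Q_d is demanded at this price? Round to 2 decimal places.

22835.90

Ed = (dQ_d/dp)·(p/Q_d) ⇒ Q_d = (dQ_d/dp)·p/Ed = (-28.6)·725/(-0.908) = 22835.9030…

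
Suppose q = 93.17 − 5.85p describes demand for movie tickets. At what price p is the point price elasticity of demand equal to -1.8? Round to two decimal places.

Ed = −5.85p/(93.17 − 5.85p). Set this equal to -1.8:
5.85p = 1.8·(93.17 − 5.85p) ⇒ 5.85p(1 + 1.8) = 1.8·93.17
p = 1.8·93.17 / (5.85·2.8) = 10.2384…

10.24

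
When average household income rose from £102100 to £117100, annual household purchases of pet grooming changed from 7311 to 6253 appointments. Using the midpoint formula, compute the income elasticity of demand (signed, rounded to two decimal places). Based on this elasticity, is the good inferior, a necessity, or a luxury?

-1.14; inferior

%ΔQ = (6253 − 7311)/[( 7311 + 6253)/2] = -1058/6782 = -0.156001…
%ΔIncome = (117100 − 102100)/[( 102100 + 117100)/2] = 15000/109600 = 0.136861…
E_income = (-1058/6782) / (15000/109600) = -1.1398…
E_income < 0 ⇒ inferior good.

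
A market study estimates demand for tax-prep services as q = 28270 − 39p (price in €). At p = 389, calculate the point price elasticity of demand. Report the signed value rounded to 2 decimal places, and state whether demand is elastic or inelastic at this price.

dq/dp = −39. At p = 389, q = 28270 − 39(389) = 13099.
Ed = (dq/dp)·(p/q) = −39 × (389/13099) = -1.1581…
|Ed| = 1.16 > 1, so demand is elastic.

-1.16; elastic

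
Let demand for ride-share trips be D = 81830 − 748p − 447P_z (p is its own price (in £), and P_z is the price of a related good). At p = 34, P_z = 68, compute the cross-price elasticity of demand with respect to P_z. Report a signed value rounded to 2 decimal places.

-1.17

At the given values, D = 81830 − 748(34) − 447(68) = 26002.
∂D/∂P_z = -447.
E = (-447) × (68/26002) = -1.1689…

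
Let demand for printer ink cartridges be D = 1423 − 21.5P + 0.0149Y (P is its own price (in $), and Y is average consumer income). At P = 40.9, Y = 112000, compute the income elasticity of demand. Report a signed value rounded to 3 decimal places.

0.754

At the given values, D = 1423 − 21.5(40.9) + 0.0149(112000) = 2212.45.
∂D/∂Y = 0.0149.
E = (0.0149) × (112000/2212.45) = 0.75427…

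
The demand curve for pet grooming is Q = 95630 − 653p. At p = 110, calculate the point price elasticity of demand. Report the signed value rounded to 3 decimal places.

dQ/dp = −653. At p = 110, Q = 95630 − 653(110) = 23800.
Ed = (dQ/dp)·(p/Q) = −653 × (110/23800) = -3.01806…

-3.018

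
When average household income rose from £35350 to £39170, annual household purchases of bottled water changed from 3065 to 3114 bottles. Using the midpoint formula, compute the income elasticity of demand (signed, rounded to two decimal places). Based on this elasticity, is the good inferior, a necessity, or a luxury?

0.15; necessity

%ΔQ = (3114 − 3065)/[( 3065 + 3114)/2] = 49/3089.5 = 0.015860…
%ΔIncome = (39170 − 35350)/[( 35350 + 39170)/2] = 3820/37260 = 0.102522…
E_income = (49/3089.5) / (3820/37260) = 0.1546…
0 < E_income < 1 ⇒ normal good, necessity.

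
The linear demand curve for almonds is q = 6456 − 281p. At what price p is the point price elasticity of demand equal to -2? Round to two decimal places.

15.32

Ed = −281p/(6456 − 281p). Set this equal to -2:
281p = 2·(6456 − 281p) ⇒ 281p(1 + 2) = 2·6456
p = 2·6456 / (281·3) = 15.3167…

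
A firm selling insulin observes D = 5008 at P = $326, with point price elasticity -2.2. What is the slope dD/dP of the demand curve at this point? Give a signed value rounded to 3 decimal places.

-33.796

Ed = (dD/dP)·(P/D) ⇒ dD/dP = Ed·D/P = (-2.2)·5008/326 = -33.79631…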